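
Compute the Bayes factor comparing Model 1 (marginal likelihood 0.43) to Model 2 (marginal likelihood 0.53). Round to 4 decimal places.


BF12 = marginal likelihood of M1 / marginal likelihood of M2
= 0.43/0.53
= 0.8113

0.8113


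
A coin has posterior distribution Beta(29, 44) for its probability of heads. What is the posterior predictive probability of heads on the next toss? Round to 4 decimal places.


Posterior predictive = E[theta] = alpha/(alpha+beta)
= 29/73
= 0.3973

0.3973


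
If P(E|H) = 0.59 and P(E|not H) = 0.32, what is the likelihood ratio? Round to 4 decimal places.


Likelihood ratio = P(E|H) / P(E|not H)
= 0.59 / 0.32
= 1.8437

1.8437


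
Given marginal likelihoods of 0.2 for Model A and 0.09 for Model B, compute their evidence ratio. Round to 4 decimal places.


Ratio = ML(A) / ML(B) = 0.2/0.09
= 2.2222

2.2222


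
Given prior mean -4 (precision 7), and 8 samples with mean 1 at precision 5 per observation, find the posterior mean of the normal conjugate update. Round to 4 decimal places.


The posterior mean is a precision-weighted average of prior and data.
Post. prec. = 7 + 40 = 47
Post. mean = (-28 + 40)/47 = 12/47 = 0.2553

0.2553


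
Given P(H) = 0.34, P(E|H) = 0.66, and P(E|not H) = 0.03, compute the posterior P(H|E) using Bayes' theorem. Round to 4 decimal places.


By Bayes' theorem: P(H|E) = P(E|H)*P(H) / P(E)
P(E) = P(E|H)*P(H) + P(E|not H)*P(not H)
P(E) = 0.66*0.34 + 0.03*0.66 = 0.2442
P(H|E) = 0.66*0.34 / 0.2442 = 0.9189

0.9189


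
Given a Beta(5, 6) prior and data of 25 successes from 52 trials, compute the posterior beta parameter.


Number of failures = 52 - 25 = 27
Posterior beta = 6 + 27 = 33

33


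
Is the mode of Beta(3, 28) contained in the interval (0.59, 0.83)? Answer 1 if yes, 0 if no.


Mode = (a-1)/(a+b-2) = 2/29 = 0.069
Interval: (0.59, 0.83)
Contains mode? 0

0


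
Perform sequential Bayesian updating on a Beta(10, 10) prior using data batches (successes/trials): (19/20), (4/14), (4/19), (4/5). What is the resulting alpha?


Accumulate successes: 31
Posterior alpha = prior alpha + sum of successes
= 10 + 31 = 41

41


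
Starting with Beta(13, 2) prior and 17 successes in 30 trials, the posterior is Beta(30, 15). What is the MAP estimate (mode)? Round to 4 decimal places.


The mode of Beta(a, b) when a > 1 and b > 1 is (a-1)/(a+b-2)
= (30 - 1) / (30 + 15 - 2)
= 29 / 43
= 0.6744

0.6744


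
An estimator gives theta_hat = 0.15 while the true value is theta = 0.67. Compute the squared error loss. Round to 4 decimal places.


The squared error loss is (theta_hat - theta)^2
= (0.15 - 0.67)^2
= (-0.52)^2 = 0.2704

0.2704


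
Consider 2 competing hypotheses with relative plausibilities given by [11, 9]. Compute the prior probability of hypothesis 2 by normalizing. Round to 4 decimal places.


Sum of weights = 11 + 9 = 20
Normalized prior for H2 = 9 / 20
= 0.45

0.45


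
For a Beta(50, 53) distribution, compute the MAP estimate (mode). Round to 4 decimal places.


MAP = mode = (a-1)/(a+b-2)
= (50-1)/(50+53-2)
= 49/101 = 0.4851

0.4851


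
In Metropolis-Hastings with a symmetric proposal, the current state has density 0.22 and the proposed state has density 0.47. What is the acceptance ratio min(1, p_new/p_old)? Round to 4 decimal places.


Ratio = p_new / p_old = 0.47 / 0.22 = 2.1364
Acceptance = min(1, 2.1364) = 1.0

1.0


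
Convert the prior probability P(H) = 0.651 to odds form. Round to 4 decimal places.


P(not H) = 1 - 0.651 = 0.349
Odds = 0.651 / 0.349 = 1.8653

1.8653


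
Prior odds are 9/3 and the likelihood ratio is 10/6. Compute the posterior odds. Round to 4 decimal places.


Posterior odds = prior odds * likelihood ratio
= (9/3) * (10/6)
= 90 / 18
= 5.0

5.0


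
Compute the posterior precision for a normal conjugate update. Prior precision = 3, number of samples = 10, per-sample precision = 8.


tau_post = tau_0 + n * tau
= 3 + 10 * 8 = 83

83


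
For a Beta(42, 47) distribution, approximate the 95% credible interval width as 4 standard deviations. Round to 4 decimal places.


Variance of Beta(a,b) = ab / ((a+b)^2 * (a+b+1))
= 42*47 / ((89)^2 * 90)
= 0.0028
SD = sqrt(0.0028) = 0.0526
Width = 4 * SD = 0.2105

0.2105


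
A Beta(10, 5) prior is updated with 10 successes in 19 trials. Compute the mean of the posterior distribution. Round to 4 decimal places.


After update: Beta(20, 14)
Mean = 20 / (20 + 14) = 20 / 34
= 0.5882

0.5882


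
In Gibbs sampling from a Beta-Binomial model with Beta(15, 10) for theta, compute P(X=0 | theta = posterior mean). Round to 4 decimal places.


Posterior mean = alpha/(alpha+beta) = 15/25 = 0.6
P(X=0|theta=mean) = 1 - theta = 0.4

0.4


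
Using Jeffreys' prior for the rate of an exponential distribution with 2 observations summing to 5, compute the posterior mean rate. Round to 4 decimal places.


Jeffreys' prior leads to posterior Gamma(2, 5).
Mean = 2/5 = 0.4

0.4


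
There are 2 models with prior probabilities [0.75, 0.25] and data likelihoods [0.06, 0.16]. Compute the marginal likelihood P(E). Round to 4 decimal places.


P(E) = sum over models of P(M_i) * P(E|M_i)
= 0.75*0.06 + 0.25*0.16
= 0.085

0.085


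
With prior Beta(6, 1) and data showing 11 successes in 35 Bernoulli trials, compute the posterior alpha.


Conjugate update: alpha_posterior = alpha_prior + k
= 6 + 11 = 17

17


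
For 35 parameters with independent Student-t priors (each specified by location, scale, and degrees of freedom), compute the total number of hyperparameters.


A Student-t prior has 3 hyperparameters per parameter.
Total = 35 * 3 = 105

105


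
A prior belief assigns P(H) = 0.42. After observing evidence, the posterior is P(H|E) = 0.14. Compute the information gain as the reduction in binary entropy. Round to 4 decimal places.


H(prior) = -0.42*log2(0.42) - 0.58*log2(0.58)
= 0.9815
H(post) = -0.14*log2(0.14) - 0.86*log2(0.86)
= 0.5842
IG = 0.9815 - 0.5842 = 0.3972

0.3972


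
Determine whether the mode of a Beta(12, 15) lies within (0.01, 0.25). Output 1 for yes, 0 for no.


First find the mode: (a-1)/(a+b-2) = 0.44
Is 0.44 in (0.01, 0.25)? 0

0


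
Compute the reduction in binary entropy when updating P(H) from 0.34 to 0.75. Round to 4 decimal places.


H_before = -p*log2(p) - (1-p)*log2(1-p) for p=0.34: 0.9248
H_after for p=0.75: 0.8113
Reduction = 0.9248 - 0.8113 = 0.1135

0.1135


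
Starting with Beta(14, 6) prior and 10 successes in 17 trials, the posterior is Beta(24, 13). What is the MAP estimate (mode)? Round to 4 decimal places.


The mode of Beta(a, b) when a > 1 and b > 1 is (a-1)/(a+b-2)
= (24 - 1) / (24 + 13 - 2)
= 23 / 35
= 0.6571

0.6571


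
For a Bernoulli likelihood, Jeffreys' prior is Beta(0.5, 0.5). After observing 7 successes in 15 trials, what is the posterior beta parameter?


Jeffreys' prior for Bernoulli is Beta(0.5, 0.5).
Posterior is Beta(0.5 + k, 0.5 + n - k).
Posterior beta = 0.5 + (n - k) = 0.5 + 8 = 8.5

8.5


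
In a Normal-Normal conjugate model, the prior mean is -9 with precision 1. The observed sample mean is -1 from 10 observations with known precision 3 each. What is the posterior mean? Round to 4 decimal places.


Posterior precision = tau0 + n*tau = 1 + 10*3 = 31
Posterior mean = (tau0*mu0 + n*tau*xbar) / posterior_precision
= (1*-9 + 10*3*-1) / 31
= -39 / 31 = -1.2581

-1.2581


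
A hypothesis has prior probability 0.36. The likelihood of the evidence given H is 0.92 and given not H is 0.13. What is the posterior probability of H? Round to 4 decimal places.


Using Bayes' theorem:
P(E) = 0.36 * 0.92 + 0.64 * 0.13
P(E) = 0.4144
P(H|E) = (0.36 * 0.92) / 0.4144 = 0.7992

0.7992


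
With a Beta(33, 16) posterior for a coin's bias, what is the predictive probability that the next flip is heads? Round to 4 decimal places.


The predictive probability equals the posterior mean.
P(next = heads) = alpha / (alpha + beta)
= 33 / 49 = 0.6735

0.6735


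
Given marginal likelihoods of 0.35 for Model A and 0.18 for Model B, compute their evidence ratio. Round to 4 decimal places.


Ratio = ML(A) / ML(B) = 0.35/0.18
= 1.9444

1.9444


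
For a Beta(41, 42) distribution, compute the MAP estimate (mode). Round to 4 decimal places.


MAP = mode = (a-1)/(a+b-2)
= (41-1)/(41+42-2)
= 40/81 = 0.4938

0.4938


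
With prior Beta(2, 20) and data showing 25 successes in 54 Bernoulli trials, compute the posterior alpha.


Conjugate update: alpha_posterior = alpha_prior + k
= 2 + 25 = 27

27


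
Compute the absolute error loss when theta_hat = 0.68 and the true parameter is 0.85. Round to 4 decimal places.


L = |theta_hat - theta_true|
= |0.68 - 0.85| = 0.17

0.17


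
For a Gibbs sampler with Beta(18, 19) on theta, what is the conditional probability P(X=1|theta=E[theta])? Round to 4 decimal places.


E[theta] = 18/(18+19) = 0.4865
P(X=1|theta) = theta = 0.4865

0.4865


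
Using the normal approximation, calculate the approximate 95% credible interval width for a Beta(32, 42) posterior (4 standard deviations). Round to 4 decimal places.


Var(Beta) = 32*42/(74^2 * 75) = 0.0033
SD = 0.0572
Width ~ 4*SD = 0.2288

0.2288


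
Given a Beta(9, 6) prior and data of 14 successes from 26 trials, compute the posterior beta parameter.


Number of failures = 26 - 14 = 12
Posterior beta = 6 + 12 = 18

18


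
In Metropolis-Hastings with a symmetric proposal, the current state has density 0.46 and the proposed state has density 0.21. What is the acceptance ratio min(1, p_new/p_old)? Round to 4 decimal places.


Ratio = p_new / p_old = 0.21 / 0.46 = 0.4565
Acceptance = min(1, 0.4565) = 0.4565

0.4565


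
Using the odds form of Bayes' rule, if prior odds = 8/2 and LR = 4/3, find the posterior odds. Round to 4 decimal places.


Bayes' rule in odds form: posterior odds = prior odds * LR
= (8 * 4) / (2 * 3)
= 32/6 = 5.3333

5.3333


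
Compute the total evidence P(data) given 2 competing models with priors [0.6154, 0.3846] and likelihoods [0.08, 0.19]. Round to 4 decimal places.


Marginal likelihood = sum P(model_i) * P(data|model_i)
Model 1: 0.6154 * 0.08 = 0.0492
Model 2: 0.3846 * 0.19 = 0.0731
Total = 0.1223

0.1223


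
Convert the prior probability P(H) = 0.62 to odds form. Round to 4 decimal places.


P(not H) = 1 - 0.62 = 0.38
Odds = 0.62 / 0.38 = 1.6316

1.6316


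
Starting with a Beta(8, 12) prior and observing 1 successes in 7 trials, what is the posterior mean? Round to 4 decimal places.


Posterior parameters: alpha = 8 + 1 = 9
beta = 12 + 6 = 18
Posterior mean = alpha / (alpha + beta) = 9 / 27
= 0.3333

0.3333


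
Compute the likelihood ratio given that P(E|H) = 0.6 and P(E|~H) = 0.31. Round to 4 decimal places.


LR = P(E|H) / P(E|~H)
= 0.6 / 0.31 = 1.9355

1.9355


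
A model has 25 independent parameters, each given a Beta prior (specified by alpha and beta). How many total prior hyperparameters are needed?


Each Beta prior needs 2 hyperparameters (alpha and beta).
Total = 2 * 25 = 50

50


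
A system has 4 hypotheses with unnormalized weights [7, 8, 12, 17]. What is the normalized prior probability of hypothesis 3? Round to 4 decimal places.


The normalized prior is the weight divided by the total.
Total weight = 44
P(H3) = 12 / 44 = 0.2727

0.2727


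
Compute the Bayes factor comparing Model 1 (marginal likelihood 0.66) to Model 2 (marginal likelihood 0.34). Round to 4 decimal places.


BF12 = marginal likelihood of M1 / marginal likelihood of M2
= 0.66/0.34
= 1.9412

1.9412


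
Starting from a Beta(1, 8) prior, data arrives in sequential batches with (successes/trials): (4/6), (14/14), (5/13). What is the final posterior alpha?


In sequential Bayesian updating, we sum all successes.
Total successes = 23
Final alpha = 1 + 23 = 24

24


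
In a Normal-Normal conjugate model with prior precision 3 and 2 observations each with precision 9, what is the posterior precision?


Posterior precision = prior precision + n * observation precision
= 3 + 2 * 9
= 3 + 18 = 21

21


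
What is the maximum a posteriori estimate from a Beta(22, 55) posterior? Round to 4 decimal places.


The MAP estimate equals the mode of the distribution.
Mode of Beta(a,b) = (a-1)/(a+b-2)
= 21/75
= 0.28

0.28


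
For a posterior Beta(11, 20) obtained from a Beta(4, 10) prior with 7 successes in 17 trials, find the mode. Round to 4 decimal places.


Mode = (alpha - 1) / (alpha + beta - 2)
= 10 / 29
= 0.3448

0.3448


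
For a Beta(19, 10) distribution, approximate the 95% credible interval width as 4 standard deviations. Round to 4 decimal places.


Variance of Beta(a,b) = ab / ((a+b)^2 * (a+b+1))
= 19*10 / ((29)^2 * 30)
= 0.0075
SD = sqrt(0.0075) = 0.0868
Width = 4 * SD = 0.3471

0.3471


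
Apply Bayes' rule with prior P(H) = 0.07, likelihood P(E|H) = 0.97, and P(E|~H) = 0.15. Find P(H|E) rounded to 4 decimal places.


Step 1: Compute marginal P(E) = P(E|H)P(H) + P(E|~H)P(~H)
= 0.97*0.07 + 0.15*0.93 = 0.2074
Step 2: P(H|E) = P(E|H)P(H)/P(E) = 0.0679/0.2074
= 0.3274

0.3274


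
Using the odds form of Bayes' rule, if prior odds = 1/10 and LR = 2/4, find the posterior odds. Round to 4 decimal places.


Bayes' rule in odds form: posterior odds = prior odds * LR
= (1 * 2) / (10 * 4)
= 2/40 = 0.05

0.05


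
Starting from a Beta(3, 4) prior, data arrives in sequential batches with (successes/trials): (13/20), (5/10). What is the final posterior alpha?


In sequential Bayesian updating, we sum all successes.
Total successes = 18
Final alpha = 3 + 18 = 21

21


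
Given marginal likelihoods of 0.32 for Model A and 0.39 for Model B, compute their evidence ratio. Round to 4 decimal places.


Ratio = ML(A) / ML(B) = 0.32/0.39
= 0.8205

0.8205


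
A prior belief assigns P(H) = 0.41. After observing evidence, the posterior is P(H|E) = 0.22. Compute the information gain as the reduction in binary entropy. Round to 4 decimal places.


H(prior) = -0.41*log2(0.41) - 0.59*log2(0.59)
= 0.9765
H(post) = -0.22*log2(0.22) - 0.78*log2(0.78)
= 0.7602
IG = 0.9765 - 0.7602 = 0.2163

0.2163


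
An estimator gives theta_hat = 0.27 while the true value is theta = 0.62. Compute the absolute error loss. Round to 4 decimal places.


The absolute error loss is |theta_hat - theta|
= |0.27 - 0.62|
= 0.35

0.35


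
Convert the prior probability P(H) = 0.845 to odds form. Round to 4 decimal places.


P(not H) = 1 - 0.845 = 0.155
Odds = 0.845 / 0.155 = 5.4516

5.4516


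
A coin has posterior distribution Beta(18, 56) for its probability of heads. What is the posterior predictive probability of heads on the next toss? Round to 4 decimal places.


Posterior predictive = E[theta] = alpha/(alpha+beta)
= 18/74
= 0.2432

0.2432


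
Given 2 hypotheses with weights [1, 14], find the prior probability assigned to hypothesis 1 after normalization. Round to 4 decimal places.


To normalize, divide each weight by the sum of all weights.
Sum = 15
Prior(H1) = 1/15 = 0.0667

0.0667


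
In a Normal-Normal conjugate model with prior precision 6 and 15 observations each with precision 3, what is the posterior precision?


Posterior precision = prior precision + n * observation precision
= 6 + 15 * 3
= 6 + 45 = 51

51


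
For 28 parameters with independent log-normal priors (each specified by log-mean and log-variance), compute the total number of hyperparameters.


A log-normal prior has 2 hyperparameters per parameter.
Total = 28 * 2 = 56

56


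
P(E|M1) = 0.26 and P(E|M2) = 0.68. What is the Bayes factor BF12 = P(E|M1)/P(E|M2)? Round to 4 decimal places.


Bayes factor BF12 = P(E|M1) / P(E|M2)
= 0.26 / 0.68
= 0.3824

0.3824


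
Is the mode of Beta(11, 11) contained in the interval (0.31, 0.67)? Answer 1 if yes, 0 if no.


Mode = (a-1)/(a+b-2) = 10/20 = 0.5
Interval: (0.31, 0.67)
Contains mode? 1

1


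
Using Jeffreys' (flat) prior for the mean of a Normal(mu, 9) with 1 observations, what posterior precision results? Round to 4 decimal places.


Flat prior means prior precision is 0.
Posterior precision = n / sigma^2 = 1/9 = 0.1111

0.1111


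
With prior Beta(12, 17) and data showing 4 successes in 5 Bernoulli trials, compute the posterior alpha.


Conjugate update: alpha_posterior = alpha_prior + k
= 12 + 4 = 16

16


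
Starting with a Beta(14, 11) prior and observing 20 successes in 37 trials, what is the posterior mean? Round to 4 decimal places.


Posterior parameters: alpha = 14 + 20 = 34
beta = 11 + 17 = 28
Posterior mean = alpha / (alpha + beta) = 34 / 62
= 0.5484

0.5484


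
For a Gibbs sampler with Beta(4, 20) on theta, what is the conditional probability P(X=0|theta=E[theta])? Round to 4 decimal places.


E[theta] = 4/(4+20) = 0.1667
P(X=0|theta) = 1 - theta = 0.8333

0.8333


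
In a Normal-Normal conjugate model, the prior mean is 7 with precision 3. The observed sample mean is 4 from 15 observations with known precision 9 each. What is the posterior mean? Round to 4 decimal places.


Posterior precision = tau0 + n*tau = 3 + 15*9 = 138
Posterior mean = (tau0*mu0 + n*tau*xbar) / posterior_precision
= (3*7 + 15*9*4) / 138
= 561 / 138 = 4.0652

4.0652


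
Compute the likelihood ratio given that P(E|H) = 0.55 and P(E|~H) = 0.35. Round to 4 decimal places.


LR = P(E|H) / P(E|~H)
= 0.55 / 0.35 = 1.5714

1.5714


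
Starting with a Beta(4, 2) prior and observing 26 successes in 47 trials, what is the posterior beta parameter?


Posterior beta = prior beta + failures
Failures = 47 - 26 = 21
beta_post = 2 + 21 = 23

23


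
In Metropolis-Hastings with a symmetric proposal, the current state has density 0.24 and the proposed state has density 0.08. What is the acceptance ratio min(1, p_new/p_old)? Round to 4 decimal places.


Ratio = p_new / p_old = 0.08 / 0.24 = 0.3333
Acceptance = min(1, 0.3333) = 0.3333

0.3333


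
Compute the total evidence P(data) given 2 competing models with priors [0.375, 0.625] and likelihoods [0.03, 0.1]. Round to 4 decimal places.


Marginal likelihood = sum P(model_i) * P(data|model_i)
Model 1: 0.375 * 0.03 = 0.0112
Model 2: 0.625 * 0.1 = 0.0625
Total = 0.0737

0.0737


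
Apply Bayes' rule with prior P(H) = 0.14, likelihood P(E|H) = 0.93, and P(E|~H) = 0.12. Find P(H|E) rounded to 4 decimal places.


Step 1: Compute marginal P(E) = P(E|H)P(H) + P(E|~H)P(~H)
= 0.93*0.14 + 0.12*0.86 = 0.2334
Step 2: P(H|E) = P(E|H)P(H)/P(E) = 0.1302/0.2334
= 0.5578

0.5578


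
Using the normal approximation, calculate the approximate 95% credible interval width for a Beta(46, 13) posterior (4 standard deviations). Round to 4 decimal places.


Var(Beta) = 46*13/(59^2 * 60) = 0.0029
SD = 0.0535
Width ~ 4*SD = 0.214

0.214


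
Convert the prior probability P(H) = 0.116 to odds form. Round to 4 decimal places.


P(not H) = 1 - 0.116 = 0.884
Odds = 0.116 / 0.884 = 0.1312

0.1312


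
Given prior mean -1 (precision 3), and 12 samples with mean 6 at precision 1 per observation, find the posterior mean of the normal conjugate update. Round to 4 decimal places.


The posterior mean is a precision-weighted average of prior and data.
Post. prec. = 3 + 12 = 15
Post. mean = (-3 + 72)/15 = 69/15 = 4.6

4.6


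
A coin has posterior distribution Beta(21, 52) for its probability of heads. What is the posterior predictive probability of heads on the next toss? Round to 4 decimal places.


Posterior predictive = E[theta] = alpha/(alpha+beta)
= 21/73
= 0.2877

0.2877


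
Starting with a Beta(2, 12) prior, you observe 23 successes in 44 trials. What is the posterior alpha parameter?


For a Beta-Binomial conjugate model:
Posterior alpha = prior alpha + number of successes
= 2 + 23 = 25

25


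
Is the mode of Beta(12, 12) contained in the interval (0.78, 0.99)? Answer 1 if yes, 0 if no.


Mode = (a-1)/(a+b-2) = 11/22 = 0.5
Interval: (0.78, 0.99)
Contains mode? 0

0


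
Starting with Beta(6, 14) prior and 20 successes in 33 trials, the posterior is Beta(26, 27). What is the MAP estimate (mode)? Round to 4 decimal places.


The mode of Beta(a, b) when a > 1 and b > 1 is (a-1)/(a+b-2)
= (26 - 1) / (26 + 27 - 2)
= 25 / 51
= 0.4902

0.4902


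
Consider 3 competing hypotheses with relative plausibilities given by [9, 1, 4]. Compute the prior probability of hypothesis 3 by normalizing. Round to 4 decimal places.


Sum of weights = 9 + 1 + 4 = 14
Normalized prior for H3 = 4 / 14
= 0.2857

0.2857


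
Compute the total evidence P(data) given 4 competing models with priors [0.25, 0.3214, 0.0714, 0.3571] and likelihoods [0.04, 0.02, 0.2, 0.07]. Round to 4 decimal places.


Marginal likelihood = sum P(model_i) * P(data|model_i)
Model 1: 0.25 * 0.04 = 0.01
Model 2: 0.3214 * 0.02 = 0.0064
Model 3: 0.0714 * 0.2 = 0.0143
Model 4: 0.3571 * 0.07 = 0.025
Total = 0.0557

0.0557


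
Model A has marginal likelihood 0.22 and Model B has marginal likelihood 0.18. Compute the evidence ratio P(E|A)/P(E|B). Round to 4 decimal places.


Evidence ratio = P(E|A) / P(E|B)
= 0.22 / 0.18
= 1.2222

1.2222


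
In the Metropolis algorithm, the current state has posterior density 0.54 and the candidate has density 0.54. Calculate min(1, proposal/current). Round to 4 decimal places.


Ratio = 0.54/0.54 = 1.0
Acceptance probability = min(1, 1.0)
= 1.0

1.0


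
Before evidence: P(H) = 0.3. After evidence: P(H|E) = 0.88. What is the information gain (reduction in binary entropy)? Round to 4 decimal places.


Prior entropy = 0.8813
Posterior entropy = 0.5294
Information gain = 0.8813 - 0.5294 = 0.3519

0.3519


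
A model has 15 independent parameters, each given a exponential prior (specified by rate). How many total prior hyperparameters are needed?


Each exponential prior needs 1 hyperparameter (rate).
Total = 1 * 15 = 15

15


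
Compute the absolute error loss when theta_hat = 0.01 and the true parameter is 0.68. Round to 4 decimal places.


L = |theta_hat - theta_true|
= |0.01 - 0.68| = 0.67

0.67


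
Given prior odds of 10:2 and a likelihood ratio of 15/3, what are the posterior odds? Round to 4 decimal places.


Posterior odds = prior odds * LR
Prior odds = 10/2 = 5.0
LR = 15/3 = 5.0
Posterior odds = 5.0 * 5.0 = 25.0

25.0


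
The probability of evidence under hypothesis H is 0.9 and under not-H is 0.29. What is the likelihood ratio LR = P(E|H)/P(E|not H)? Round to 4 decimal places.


LR = 0.9 / 0.29
= 3.1034

3.1034


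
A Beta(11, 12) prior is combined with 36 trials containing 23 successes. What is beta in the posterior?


In conjugate updating:
beta_posterior = beta_prior + (n - k)
= 12 + (36 - 23)
= 12 + 13 = 25

25


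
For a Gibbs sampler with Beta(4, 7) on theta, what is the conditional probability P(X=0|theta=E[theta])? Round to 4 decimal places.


E[theta] = 4/(4+7) = 0.3636
P(X=0|theta) = 1 - theta = 0.6364

0.6364


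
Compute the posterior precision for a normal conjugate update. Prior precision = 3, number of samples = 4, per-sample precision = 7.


tau_post = tau_0 + n * tau
= 3 + 4 * 7 = 31

31


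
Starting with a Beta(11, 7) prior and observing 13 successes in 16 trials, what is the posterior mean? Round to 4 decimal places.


Posterior parameters: alpha = 11 + 13 = 24
beta = 7 + 3 = 10
Posterior mean = alpha / (alpha + beta) = 24 / 34
= 0.7059

0.7059


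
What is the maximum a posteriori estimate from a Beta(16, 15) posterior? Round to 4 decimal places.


The MAP estimate equals the mode of the distribution.
Mode of Beta(a,b) = (a-1)/(a+b-2)
= 15/29
= 0.5172

0.5172


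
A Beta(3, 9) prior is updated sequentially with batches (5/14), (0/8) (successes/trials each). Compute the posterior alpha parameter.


Sequential conjugate updating is equivalent to a single batch update.
Total successes across all batches = 5
alpha_posterior = alpha_prior + total_successes = 3 + 5
= 8

8


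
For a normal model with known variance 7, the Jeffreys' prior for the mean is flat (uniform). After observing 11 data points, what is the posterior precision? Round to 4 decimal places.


Jeffreys' prior for normal mean (known variance) is flat.
Prior precision = 0.
Posterior precision = prior_prec + n/sigma^2 = 0 + 11/7
= 1.5714

1.5714


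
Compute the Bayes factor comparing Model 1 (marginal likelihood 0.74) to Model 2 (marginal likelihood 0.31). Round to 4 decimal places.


BF12 = marginal likelihood of M1 / marginal likelihood of M2
= 0.74/0.31
= 2.3871

2.3871


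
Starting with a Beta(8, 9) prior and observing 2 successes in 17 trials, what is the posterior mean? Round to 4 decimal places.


Posterior parameters: alpha = 8 + 2 = 10
beta = 9 + 15 = 24
Posterior mean = alpha / (alpha + beta) = 10 / 34
= 0.2941

0.2941


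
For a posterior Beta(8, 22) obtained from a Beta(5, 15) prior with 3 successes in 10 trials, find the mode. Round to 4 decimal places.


Mode = (alpha - 1) / (alpha + beta - 2)
= 7 / 28
= 0.25

0.25


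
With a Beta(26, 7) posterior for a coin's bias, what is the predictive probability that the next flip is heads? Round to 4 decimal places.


The predictive probability equals the posterior mean.
P(next = heads) = alpha / (alpha + beta)
= 26 / 33 = 0.7879

0.7879


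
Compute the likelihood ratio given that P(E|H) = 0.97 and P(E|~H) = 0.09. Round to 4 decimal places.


LR = P(E|H) / P(E|~H)
= 0.97 / 0.09 = 10.7778

10.7778


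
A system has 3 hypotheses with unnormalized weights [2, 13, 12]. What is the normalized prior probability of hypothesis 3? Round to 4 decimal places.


The normalized prior is the weight divided by the total.
Total weight = 27
P(H3) = 12 / 27 = 0.4444

0.4444


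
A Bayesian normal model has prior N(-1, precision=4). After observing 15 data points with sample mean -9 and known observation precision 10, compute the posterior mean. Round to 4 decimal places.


Posterior mean = (prior_precision * prior_mean + n * data_precision * data_mean) / (prior_precision + n * data_precision)
Numerator = 4*-1 + 15*10*-9 = -1354
Denominator = 4 + 15*10 = 154
Posterior mean = -8.7922

-8.7922


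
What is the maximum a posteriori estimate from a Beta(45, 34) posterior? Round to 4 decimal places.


The MAP estimate equals the mode of the distribution.
Mode of Beta(a,b) = (a-1)/(a+b-2)
= 44/77
= 0.5714

0.5714


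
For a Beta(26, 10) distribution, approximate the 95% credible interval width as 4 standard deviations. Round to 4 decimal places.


Variance of Beta(a,b) = ab / ((a+b)^2 * (a+b+1))
= 26*10 / ((36)^2 * 37)
= 0.0054
SD = sqrt(0.0054) = 0.0736
Width = 4 * SD = 0.2945

0.2945


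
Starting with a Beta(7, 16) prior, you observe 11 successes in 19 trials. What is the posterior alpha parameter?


For a Beta-Binomial conjugate model:
Posterior alpha = prior alpha + number of successes
= 7 + 11 = 18

18


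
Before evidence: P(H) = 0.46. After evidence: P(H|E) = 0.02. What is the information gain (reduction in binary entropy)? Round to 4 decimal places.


Prior entropy = 0.9954
Posterior entropy = 0.1414
Information gain = 0.9954 - 0.1414 = 0.8539

0.8539


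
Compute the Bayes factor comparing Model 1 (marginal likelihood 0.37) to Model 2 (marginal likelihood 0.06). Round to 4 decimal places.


BF12 = marginal likelihood of M1 / marginal likelihood of M2
= 0.37/0.06
= 6.1667

6.1667


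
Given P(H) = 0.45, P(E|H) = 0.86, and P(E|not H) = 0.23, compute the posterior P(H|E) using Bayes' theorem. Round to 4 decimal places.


By Bayes' theorem: P(H|E) = P(E|H)*P(H) / P(E)
P(E) = P(E|H)*P(H) + P(E|not H)*P(not H)
P(E) = 0.86*0.45 + 0.23*0.55 = 0.5135
P(H|E) = 0.86*0.45 / 0.5135 = 0.7537

0.7537


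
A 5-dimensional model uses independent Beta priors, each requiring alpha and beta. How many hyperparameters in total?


Per parameter: 2 (alpha and beta).
Total = 5 * 2 = 10

10


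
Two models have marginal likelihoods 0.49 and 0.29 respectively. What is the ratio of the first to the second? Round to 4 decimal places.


Evidence ratio = 0.49 / 0.29
= 1.6897

1.6897


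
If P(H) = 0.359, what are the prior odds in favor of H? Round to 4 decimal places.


Prior odds = P(H) / (1 - P(H))
= 0.359 / 0.641
= 0.5601

0.5601


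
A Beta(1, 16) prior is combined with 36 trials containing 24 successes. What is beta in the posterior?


In conjugate updating:
beta_posterior = beta_prior + (n - k)
= 16 + (36 - 24)
= 16 + 12 = 28

28


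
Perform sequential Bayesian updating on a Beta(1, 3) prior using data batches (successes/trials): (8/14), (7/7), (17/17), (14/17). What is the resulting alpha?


Accumulate successes: 46
Posterior alpha = prior alpha + sum of successes
= 1 + 46 = 47

47


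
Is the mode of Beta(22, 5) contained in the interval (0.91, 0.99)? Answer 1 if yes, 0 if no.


Mode = (a-1)/(a+b-2) = 21/25 = 0.84
Interval: (0.91, 0.99)
Contains mode? 0

0


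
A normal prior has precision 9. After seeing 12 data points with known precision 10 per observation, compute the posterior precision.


In the conjugate normal model, precisions add:
tau_posterior = tau_prior + n * tau_data
= 9 + 12*10 = 129

129


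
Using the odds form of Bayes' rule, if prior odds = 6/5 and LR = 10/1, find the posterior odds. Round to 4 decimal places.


Bayes' rule in odds form: posterior odds = prior odds * LR
= (6 * 10) / (5 * 1)
= 60/5 = 12.0

12.0


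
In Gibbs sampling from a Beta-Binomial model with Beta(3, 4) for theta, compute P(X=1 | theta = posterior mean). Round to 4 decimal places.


Posterior mean = alpha/(alpha+beta) = 3/7 = 0.4286
P(X=1|theta=mean) = theta = 0.4286

0.4286


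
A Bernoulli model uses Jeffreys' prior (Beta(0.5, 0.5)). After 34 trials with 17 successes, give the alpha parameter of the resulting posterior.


Posterior = Beta(prior_alpha + successes, prior_beta + failures)
= Beta(0.5 + 17, 0.5 + 17)
Posterior alpha = 0.5 + k = 0.5 + 17 = 17.5

17.5


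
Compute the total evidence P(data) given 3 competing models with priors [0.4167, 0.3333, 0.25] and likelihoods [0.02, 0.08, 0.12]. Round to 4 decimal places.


Marginal likelihood = sum P(model_i) * P(data|model_i)
Model 1: 0.4167 * 0.02 = 0.0083
Model 2: 0.3333 * 0.08 = 0.0267
Model 3: 0.25 * 0.12 = 0.03
Total = 0.065

0.065


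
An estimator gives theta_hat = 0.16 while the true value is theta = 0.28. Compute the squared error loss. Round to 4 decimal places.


The squared error loss is (theta_hat - theta)^2
= (0.16 - 0.28)^2
= (-0.12)^2 = 0.0144

0.0144


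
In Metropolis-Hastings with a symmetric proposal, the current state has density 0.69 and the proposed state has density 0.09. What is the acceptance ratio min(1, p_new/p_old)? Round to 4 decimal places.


Ratio = p_new / p_old = 0.09 / 0.69 = 0.1304
Acceptance = min(1, 0.1304) = 0.1304

0.1304


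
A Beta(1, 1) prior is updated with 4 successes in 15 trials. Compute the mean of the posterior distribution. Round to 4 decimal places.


After update: Beta(5, 12)
Mean = 5 / (5 + 12) = 5 / 17
= 0.2941

0.2941


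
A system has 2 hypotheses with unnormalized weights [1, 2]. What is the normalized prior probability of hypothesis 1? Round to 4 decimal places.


The normalized prior is the weight divided by the total.
Total weight = 3
P(H1) = 1 / 3 = 0.3333

0.3333


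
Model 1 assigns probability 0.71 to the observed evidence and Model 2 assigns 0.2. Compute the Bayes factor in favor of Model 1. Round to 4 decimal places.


BF = P(data|M1) / P(data|M2)
= 0.71 / 0.2 = 3.55

3.55


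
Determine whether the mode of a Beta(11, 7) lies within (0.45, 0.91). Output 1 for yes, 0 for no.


First find the mode: (a-1)/(a+b-2) = 0.625
Is 0.625 in (0.45, 0.91)? 1

1


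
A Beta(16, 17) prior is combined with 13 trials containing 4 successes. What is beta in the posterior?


In conjugate updating:
beta_posterior = beta_prior + (n - k)
= 17 + (13 - 4)
= 17 + 9 = 26

26


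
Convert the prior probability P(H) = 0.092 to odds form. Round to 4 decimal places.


P(not H) = 1 - 0.092 = 0.908
Odds = 0.092 / 0.908 = 0.1013

0.1013


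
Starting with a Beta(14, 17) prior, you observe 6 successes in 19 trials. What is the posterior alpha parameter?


For a Beta-Binomial conjugate model:
Posterior alpha = prior alpha + number of successes
= 14 + 6 = 20

20


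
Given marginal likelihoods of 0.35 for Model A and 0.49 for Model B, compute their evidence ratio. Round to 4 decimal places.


Ratio = ML(A) / ML(B) = 0.35/0.49
= 0.7143

0.7143


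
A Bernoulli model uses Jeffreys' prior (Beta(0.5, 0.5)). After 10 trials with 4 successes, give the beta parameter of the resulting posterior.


Posterior = Beta(prior_alpha + successes, prior_beta + failures)
= Beta(0.5 + 4, 0.5 + 6)
Posterior beta = 0.5 + (n - k) = 0.5 + 6 = 6.5

6.5


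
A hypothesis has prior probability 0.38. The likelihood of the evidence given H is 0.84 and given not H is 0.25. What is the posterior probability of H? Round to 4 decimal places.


Using Bayes' theorem:
P(E) = 0.38 * 0.84 + 0.62 * 0.25
P(E) = 0.4742
P(H|E) = (0.38 * 0.84) / 0.4742 = 0.6731

0.6731


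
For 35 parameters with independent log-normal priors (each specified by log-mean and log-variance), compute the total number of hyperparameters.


A log-normal prior has 2 hyperparameters per parameter.
Total = 35 * 2 = 70

70


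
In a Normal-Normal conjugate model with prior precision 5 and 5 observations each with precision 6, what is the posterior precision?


Posterior precision = prior precision + n * observation precision
= 5 + 5 * 6
= 5 + 30 = 35

35


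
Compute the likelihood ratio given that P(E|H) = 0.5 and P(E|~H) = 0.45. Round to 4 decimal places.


LR = P(E|H) / P(E|~H)
= 0.5 / 0.45 = 1.1111

1.1111


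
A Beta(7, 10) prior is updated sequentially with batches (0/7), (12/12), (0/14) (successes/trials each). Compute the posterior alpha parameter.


Sequential conjugate updating is equivalent to a single batch update.
Total successes across all batches = 12
alpha_posterior = alpha_prior + total_successes = 7 + 12
= 19

19


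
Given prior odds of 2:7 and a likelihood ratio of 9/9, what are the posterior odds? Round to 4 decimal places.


Posterior odds = prior odds * LR
Prior odds = 2/7 = 0.2857
LR = 9/9 = 1.0
Posterior odds = 0.2857 * 1.0 = 0.2857

0.2857


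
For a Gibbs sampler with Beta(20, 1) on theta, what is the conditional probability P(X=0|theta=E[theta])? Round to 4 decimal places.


E[theta] = 20/(20+1) = 0.9524
P(X=0|theta) = 1 - theta = 0.0476

0.0476


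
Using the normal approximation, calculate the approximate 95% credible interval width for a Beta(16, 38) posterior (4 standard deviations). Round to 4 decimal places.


Var(Beta) = 16*38/(54^2 * 55) = 0.0038
SD = 0.0616
Width ~ 4*SD = 0.2463

0.2463


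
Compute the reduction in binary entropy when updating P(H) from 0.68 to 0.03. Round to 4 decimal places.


H_before = -p*log2(p) - (1-p)*log2(1-p) for p=0.68: 0.9044
H_after for p=0.03: 0.1944
Reduction = 0.9044 - 0.1944 = 0.71

0.71


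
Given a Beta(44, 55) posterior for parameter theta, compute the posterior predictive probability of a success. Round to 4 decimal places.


For a Beta-Bernoulli model, the predictive probability is the mean:
P(success) = 44/(44+55) = 44/99 = 0.4444

0.4444


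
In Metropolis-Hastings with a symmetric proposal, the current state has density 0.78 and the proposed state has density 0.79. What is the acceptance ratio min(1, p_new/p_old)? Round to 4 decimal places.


Ratio = p_new / p_old = 0.79 / 0.78 = 1.0128
Acceptance = min(1, 1.0128) = 1.0

1.0


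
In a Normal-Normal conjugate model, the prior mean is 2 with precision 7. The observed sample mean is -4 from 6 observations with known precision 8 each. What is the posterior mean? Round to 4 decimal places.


Posterior precision = tau0 + n*tau = 7 + 6*8 = 55
Posterior mean = (tau0*mu0 + n*tau*xbar) / posterior_precision
= (7*2 + 6*8*-4) / 55
= -178 / 55 = -3.2364

-3.2364


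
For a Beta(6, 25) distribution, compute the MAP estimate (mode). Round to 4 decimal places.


MAP = mode = (a-1)/(a+b-2)
= (6-1)/(6+25-2)
= 5/29 = 0.1724

0.1724


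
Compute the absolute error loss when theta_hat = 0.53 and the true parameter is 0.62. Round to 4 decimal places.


L = |theta_hat - theta_true|
= |0.53 - 0.62| = 0.09

0.09


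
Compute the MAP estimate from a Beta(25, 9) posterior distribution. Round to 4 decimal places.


MAP = mode of Beta distribution
= (alpha - 1)/(alpha + beta - 2)
= (25-1)/(25+9-2)
= 24/32 = 0.75

0.75


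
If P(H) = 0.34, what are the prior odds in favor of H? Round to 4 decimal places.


Prior odds = P(H) / (1 - P(H))
= 0.34 / 0.66
= 0.5152

0.5152


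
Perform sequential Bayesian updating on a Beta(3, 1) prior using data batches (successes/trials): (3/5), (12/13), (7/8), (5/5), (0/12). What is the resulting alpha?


Accumulate successes: 27
Posterior alpha = prior alpha + sum of successes
= 3 + 27 = 30

30


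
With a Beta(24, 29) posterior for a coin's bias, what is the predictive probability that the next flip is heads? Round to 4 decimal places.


The predictive probability equals the posterior mean.
P(next = heads) = alpha / (alpha + beta)
= 24 / 53 = 0.4528

0.4528


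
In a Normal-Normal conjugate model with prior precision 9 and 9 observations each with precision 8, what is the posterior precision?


Posterior precision = prior precision + n * observation precision
= 9 + 9 * 8
= 9 + 72 = 81

81


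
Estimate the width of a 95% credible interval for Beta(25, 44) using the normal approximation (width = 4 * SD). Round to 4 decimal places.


For Beta(a,b): Var = ab/((a+b)^2(a+b+1))
Var = 0.0033, SD = 0.0575
Approximate 95% CI width = 4 * 0.0575 = 0.2298

0.2298


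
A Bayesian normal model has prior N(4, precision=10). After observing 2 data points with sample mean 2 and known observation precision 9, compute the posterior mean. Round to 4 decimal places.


Posterior mean = (prior_precision * prior_mean + n * data_precision * data_mean) / (prior_precision + n * data_precision)
Numerator = 10*4 + 2*9*2 = 76
Denominator = 10 + 2*9 = 28
Posterior mean = 2.7143

2.7143


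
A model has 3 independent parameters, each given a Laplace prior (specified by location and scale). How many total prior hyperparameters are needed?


Each Laplace prior needs 2 hyperparameters (location and scale).
Total = 2 * 3 = 6

6


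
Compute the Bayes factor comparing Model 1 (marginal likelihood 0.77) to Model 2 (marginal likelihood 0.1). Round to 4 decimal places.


BF12 = marginal likelihood of M1 / marginal likelihood of M2
= 0.77/0.1
= 7.7

7.7


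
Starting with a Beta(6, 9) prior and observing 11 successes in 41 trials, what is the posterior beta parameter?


Posterior beta = prior beta + failures
Failures = 41 - 11 = 30
beta_post = 9 + 30 = 39

39


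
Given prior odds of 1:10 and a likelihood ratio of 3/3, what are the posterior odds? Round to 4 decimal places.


Posterior odds = prior odds * LR
Prior odds = 1/10 = 0.1
LR = 3/3 = 1.0
Posterior odds = 0.1 * 1.0 = 0.1

0.1


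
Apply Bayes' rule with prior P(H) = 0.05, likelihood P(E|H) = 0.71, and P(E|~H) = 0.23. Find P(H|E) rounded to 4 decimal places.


Step 1: Compute marginal P(E) = P(E|H)P(H) + P(E|~H)P(~H)
= 0.71*0.05 + 0.23*0.95 = 0.254
Step 2: P(H|E) = P(E|H)P(H)/P(E) = 0.0355/0.254
= 0.1398

0.1398


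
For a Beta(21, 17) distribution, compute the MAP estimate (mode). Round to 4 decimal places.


MAP = mode = (a-1)/(a+b-2)
= (21-1)/(21+17-2)
= 20/36 = 0.5556

0.5556


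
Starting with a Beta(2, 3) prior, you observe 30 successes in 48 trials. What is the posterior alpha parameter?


For a Beta-Binomial conjugate model:
Posterior alpha = prior alpha + number of successes
= 2 + 30 = 32

32
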